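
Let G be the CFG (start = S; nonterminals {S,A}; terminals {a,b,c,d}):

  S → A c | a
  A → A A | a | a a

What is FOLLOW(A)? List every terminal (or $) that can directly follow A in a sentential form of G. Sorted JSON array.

Compute FIRST by fixpoint:
iter 1:
  A via A→a: +{a}
  S via S→A c: +{a}
  FIRST(S)={a}  FIRST(A)={a}
iter 2: (no change)
  FIRST(S)={a}  FIRST(A)={a}

Compute FOLLOW by fixpoint:
seed FOLLOW(S) with $
round 1:
  A→A A: FOLLOW(A) ⊇ FIRST(A) = {a}; new: +{a}
  S→A c: FOLLOW(A) ⊇ FIRST(c) = {c}; new: +{c}
  S: {$}  A: {a,c}
round 2: done
  S: {$}  A: {a,c}

FOLLOW(A) = ["a", "c"]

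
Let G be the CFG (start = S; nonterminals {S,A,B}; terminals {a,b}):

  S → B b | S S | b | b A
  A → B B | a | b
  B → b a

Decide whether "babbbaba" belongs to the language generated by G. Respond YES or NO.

Convert to CNF:
  S -> B T0 | S S | T0 A | b
  A -> B B | a | b
  B -> T0 T1
  T0 -> b
  T1 -> a

Fill CYK table bottom-up:
  cell(0,0) b: {A,S,T0}  orig:{A,S}
  cell(1,1) a: {A,T1}  orig:{A}
  cell(2,2) b: {A,S,T0}  orig:{A,S}
  cell(3,3) b: {A,S,T0}  orig:{A,S}
  cell(4,4) b: {A,S,T0}  orig:{A,S}
  cell(5,5) a: {A,T1}  orig:{A}
  cell(6,6) b: {A,S,T0}  orig:{A,S}
  cell(7,7) a: {A,T1}  orig:{A}
  cell(0,1) ba: {B,S}
  cell(1,2) ab: ∅
  cell(2,3) bb: {S}
  cell(3,4) bb: {S}
  cell(4,5) ba: {B,S}
  cell(5,6) ab: ∅
  cell(6,7) ba: {B,S}
  cell(0,2) bab: {S}
  cell(1,3) abb: ∅
  cell(2,4) bbb: {S}
  cell(3,5) bba: {S}
  cell(4,6) bab: {S}
  cell(5,7) aba: ∅
  cell(0,3) babb: {S}
  cell(1,4) abbb: ∅
  cell(2,5) bbba: {S}
  cell(3,6) bbab: {S}
  cell(4,7) baba: {A,S}
  cell(0,4) babbb: {S}
  cell(1,5) abbba: ∅
  cell(2,6) bbbab: {S}
  cell(3,7) bbaba: {S}
  cell(0,5) babbba: {S}
  cell(1,6) abbbab: ∅
  cell(2,7) bbbaba: {S}
  cell(0,6) babbbab: {S}
  cell(1,7) abbbaba: ∅
  cell(0,7) babbbaba: {S}

S ∈ T[0,7] ⇒ YES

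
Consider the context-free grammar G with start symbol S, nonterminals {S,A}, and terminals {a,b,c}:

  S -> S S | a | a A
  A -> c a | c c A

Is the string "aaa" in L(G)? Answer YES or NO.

CNF form of G:
  S -> S S | T1 A | a
  A -> T0 T1 | T0 X2
  T0 -> c
  T1 -> a
  X2 -> T0 A

CYK fill:
  T[0,0] 'a' = {S,T1}  orig:{S}
  T[1,1] 'a' = {S,T1}  orig:{S}
  T[2,2] 'a' = {S,T1}  orig:{S}
  T[0,1] 'aa' = {S}
  T[1,2] 'aa' = {S}
  T[0,2] 'aaa' = {S}

S ∈ T[0,2] ⇒ YES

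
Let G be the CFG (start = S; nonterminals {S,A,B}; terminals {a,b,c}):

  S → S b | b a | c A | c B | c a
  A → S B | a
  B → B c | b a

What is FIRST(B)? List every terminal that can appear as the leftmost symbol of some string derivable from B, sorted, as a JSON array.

FIRST sets, iterate to fixpoint:
round 1:
  A via A→a: +{a}
  B via B→b a: +{b}
  S via S→b a: +{b}
  S via S→c A: +{c}
  S: {b,c}  A: {a}  B: {b}
round 2:
  A via A→S B: +{b,c}
  S: {b,c}  A: {a,b,c}  B: {b}
round 3: done
  S: {b,c}  A: {a,b,c}  B: {b}

FIRST(B) = ["b"]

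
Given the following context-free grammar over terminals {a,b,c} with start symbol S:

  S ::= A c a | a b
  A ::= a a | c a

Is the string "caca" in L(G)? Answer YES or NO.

CNF form of G:
  S -> A X3 | T0 T2
  A -> T0 T0 | T1 T0
  T0 -> a
  T1 -> c
  T2 -> b
  X3 -> T1 T0

Fill CYK table bottom-up:
  cell(0,0) c: {T1}  orig:{}
  cell(1,1) a: {T0}  orig:{}
  cell(2,2) c: {T1}  orig:{}
  cell(3,3) a: {T0}  orig:{}
  cell(0,1) ca: {A,X3}  orig:{A}
  cell(1,2) ac: ∅
  cell(2,3) ca: {A,X3}  orig:{A}
  cell(0,2) cac: ∅
  cell(1,3) aca: ∅
  cell(0,3) caca: {S}

S ∈ T[0,3] ⇒ YES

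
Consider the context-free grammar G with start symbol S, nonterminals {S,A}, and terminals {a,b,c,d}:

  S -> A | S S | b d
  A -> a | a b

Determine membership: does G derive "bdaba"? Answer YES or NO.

Convert to CNF:
  S -> S S | T0 T1 | T1 T2 | a
  A -> T0 T1 | a
  T0 -> a
  T1 -> b
  T2 -> d

Fill CYK table bottom-up:
  T[0,0] 'b' = {T1}  orig:{}
  T[1,1] 'd' = {T2}  orig:{}
  T[2,2] 'a' = {A,S,T0}  orig:{A,S}
  T[3,3] 'b' = {T1}  orig:{}
  T[4,4] 'a' = {A,S,T0}  orig:{A,S}
  T[0,1] 'bd' = {S}
  T[1,2] 'da' = ∅
  T[2,3] 'ab' = {A,S}
  T[3,4] 'ba' = ∅
  T[0,2] 'bda' = {S}
  T[1,3] 'dab' = ∅
  T[2,4] 'aba' = {S}
  T[0,3] 'bdab' = {S}
  T[1,4] 'daba' = ∅
  T[0,4] 'bdaba' = {S}

S ∈ T[0,4] ⇒ YES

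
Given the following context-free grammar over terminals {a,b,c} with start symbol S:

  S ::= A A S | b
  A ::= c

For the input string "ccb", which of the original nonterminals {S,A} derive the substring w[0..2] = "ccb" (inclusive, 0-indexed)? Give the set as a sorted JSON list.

Convert to CNF:
  S -> A X0 | b
  A -> c
  X0 -> A S

Fill CYK table bottom-up (cells [i..j] with 0 ≤ i ≤ j ≤ 2 only):
  T[0,0] 'c' = {A}
  T[1,1] 'c' = {A}
  T[2,2] 'b' = {S}
  T[0,1] 'cc' = ∅
  T[1,2] 'cb' = {X0}  orig:{}
  T[0,2] 'ccb' = {S}

Original NTs in T[0,2] deriving "ccb": ["S"]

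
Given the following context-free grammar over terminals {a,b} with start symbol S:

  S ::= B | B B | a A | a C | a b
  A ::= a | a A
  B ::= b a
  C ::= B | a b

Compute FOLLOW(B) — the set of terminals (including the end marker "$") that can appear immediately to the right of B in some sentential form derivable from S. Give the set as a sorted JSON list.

FIRST sets, iterate to fixpoint:
[1]
  A via A→a: +{a}
  B via B→b a: +{b}
  C via C→B: +{b}
  C via C→a b: +{a}
  S via S→B: +{b}
  S via S→a A: +{a}
  S: {a,b}  A: {a}  B: {b}  C: {a,b}
[2] done
  S: {a,b}  A: {a}  B: {b}  C: {a,b}

Compute FOLLOW by fixpoint:
seed FOLLOW(S) with $
iter 1:
  S→B: FOLLOW(B) ⊇ FOLLOW(S) ⊇ {$}; new: +{$}
  S→B B: FOLLOW(B) ⊇ FIRST(B) = {b}; new: +{b}
  S→a A: FOLLOW(A) ⊇ FOLLOW(S) ⊇ {$}; new: +{$}
  S→a C: FOLLOW(C) ⊇ FOLLOW(S) ⊇ {$}; new: +{$}
  FOLLOW[S]={$}  FOLLOW[A]={$}  FOLLOW[B]={$,b}  FOLLOW[C]={$}
iter 2: done
  FOLLOW[S]={$}  FOLLOW[A]={$}  FOLLOW[B]={$,b}  FOLLOW[C]={$}

FOLLOW(B) = ["$", "b"]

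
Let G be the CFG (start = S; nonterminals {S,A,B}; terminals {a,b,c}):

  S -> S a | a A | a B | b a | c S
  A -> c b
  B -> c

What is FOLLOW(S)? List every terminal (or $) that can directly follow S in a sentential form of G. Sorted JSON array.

FIRST iteration:
pass 1:
  A via A→c b: +{c}
  B via B→c: +{c}
  S via S→a A: +{a}
  S via S→b a: +{b}
  S via S→c S: +{c}
  FIRST(S)={a,b,c}  FIRST(A)={c}  FIRST(B)={c}
pass 2: (no change)
  FIRST(S)={a,b,c}  FIRST(A)={c}  FIRST(B)={c}

FOLLOW sets:
FOLLOW(S) := {$}
[1]
  S→S a: FOLLOW(S) ⊇ FIRST(a) = {a}; new: +{a}
  S→a A: FOLLOW(A) ⊇ FOLLOW(S) ⊇ {$,a}; new: +{$,a}
  S→a B: FOLLOW(B) ⊇ FOLLOW(S) ⊇ {$,a}; new: +{$,a}
  FOLLOW(S)={$,a}  FOLLOW(A)={$,a}  FOLLOW(B)={$,a}
[2] (stable)
  FOLLOW(S)={$,a}  FOLLOW(A)={$,a}  FOLLOW(B)={$,a}

FOLLOW(S) = ["$", "a"]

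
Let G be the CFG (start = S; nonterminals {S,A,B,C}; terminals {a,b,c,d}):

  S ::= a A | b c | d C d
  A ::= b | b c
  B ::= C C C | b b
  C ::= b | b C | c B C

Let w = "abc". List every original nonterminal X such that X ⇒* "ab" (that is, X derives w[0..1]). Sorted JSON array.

Convert to CNF:
  S -> T0 T1 | T2 A | T3 X6
  A -> T0 T1 | b
  B -> C X4 | T0 T0
  C -> T0 C | T1 X5 | b
  T0 -> b
  T1 -> c
  T2 -> a
  T3 -> d
  X4 -> C C
  X5 -> B C
  X6 -> C T3

CYK fill, restricted to cells inside w[0..1]:
  [0..0]={T2}  "a"  orig:{}
  [1..1]={A,C,T0}  "b"  orig:{A,C}
  [0..1]={S}  "ab"

Original NTs in T[0,1] deriving "ab": ["S"]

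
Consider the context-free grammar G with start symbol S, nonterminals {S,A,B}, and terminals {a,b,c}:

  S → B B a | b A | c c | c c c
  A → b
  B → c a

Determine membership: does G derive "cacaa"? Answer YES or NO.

Convert to CNF:
  S -> B X3 | T0 T0 | T0 X4 | T2 A
  A -> b
  B -> T0 T1
  T0 -> c
  T1 -> a
  T2 -> b
  X3 -> B T1
  X4 -> T0 T0

CYK fill:
  T[0,0] 'c' = {T0}  orig:{}
  T[1,1] 'a' = {T1}  orig:{}
  T[2,2] 'c' = {T0}  orig:{}
  T[3,3] 'a' = {T1}  orig:{}
  T[4,4] 'a' = {T1}  orig:{}
  T[0,1] 'ca' = {B}
  T[1,2] 'ac' = ∅
  T[2,3] 'ca' = {B}
  T[3,4] 'aa' = ∅
  T[0,2] 'cac' = ∅
  T[1,3] 'aca' = ∅
  T[2,4] 'caa' = {X3}  orig:{}
  T[0,3] 'caca' = ∅
  T[1,4] 'acaa' = ∅
  T[0,4] 'cacaa' = {S}

S ∈ T[0,4] ⇒ YES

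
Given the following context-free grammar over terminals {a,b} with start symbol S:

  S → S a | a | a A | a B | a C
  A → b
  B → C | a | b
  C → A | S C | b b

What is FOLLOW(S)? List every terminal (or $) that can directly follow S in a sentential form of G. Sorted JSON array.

FIRST iteration:
round 1:
  A via A→b: +{b}
  B via B→a: +{a}
  B via B→b: +{b}
  C via C→A: +{b}
  S via S→a: +{a}
  FIRST(S)={a}  FIRST(A)={b}  FIRST(B)={a,b}  FIRST(C)={b}
round 2:
  C via C→S C: +{a}
  FIRST(S)={a}  FIRST(A)={b}  FIRST(B)={a,b}  FIRST(C)={a,b}
round 3: done
  FIRST(S)={a}  FIRST(A)={b}  FIRST(B)={a,b}  FIRST(C)={a,b}

FOLLOW sets:
seed FOLLOW(S) with $
[1]
  C→S C: FOLLOW(S) ⊇ FIRST(C) = {a,b}; new: +{a,b}
  S→a A: FOLLOW(A) ⊇ FOLLOW(S) ⊇ {$,a,b}; new: +{$,a,b}
  S→a B: FOLLOW(B) ⊇ FOLLOW(S) ⊇ {$,a,b}; new: +{$,a,b}
  S→a C: FOLLOW(C) ⊇ FOLLOW(S) ⊇ {$,a,b}; new: +{$,a,b}
  FOLLOW[S]={$,a,b}  FOLLOW[A]={$,a,b}  FOLLOW[B]={$,a,b}  FOLLOW[C]={$,a,b}
[2] (stable)
  FOLLOW[S]={$,a,b}  FOLLOW[A]={$,a,b}  FOLLOW[B]={$,a,b}  FOLLOW[C]={$,a,b}

FOLLOW(S) = ["$", "a", "b"]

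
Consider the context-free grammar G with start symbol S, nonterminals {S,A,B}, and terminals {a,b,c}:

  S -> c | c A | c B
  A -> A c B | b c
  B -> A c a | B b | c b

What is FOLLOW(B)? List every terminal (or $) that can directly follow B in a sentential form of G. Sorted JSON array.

FIRST iteration:
round 1:
  A via A→b c: +{b}
  B via B→A c a: +{b}
  B via B→c b: +{c}
  S via S→c: +{c}
  S: {c}  A: {b}  B: {b,c}
round 2: (no change)
  S: {c}  A: {b}  B: {b,c}

Compute FOLLOW by fixpoint:
FOLLOW(S) := {$}
[1]
  A→A c B: FOLLOW(A) ⊇ FIRST(c) = {c}; new: +{c}
  A→A c B: FOLLOW(B) ⊇ FOLLOW(A) ⊇ {c}; new: +{c}
  B→B b: FOLLOW(B) ⊇ FIRST(b) = {b}; new: +{b}
  S→c A: FOLLOW(A) ⊇ FOLLOW(S) ⊇ {$}; new: +{$}
  S→c B: FOLLOW(B) ⊇ FOLLOW(S) ⊇ {$}; new: +{$}
  FOLLOW[S]={$}  FOLLOW[A]={$,c}  FOLLOW[B]={$,b,c}
[2] — fixpoint
  FOLLOW[S]={$}  FOLLOW[A]={$,c}  FOLLOW[B]={$,b,c}

FOLLOW(B) = ["$", "b", "c"]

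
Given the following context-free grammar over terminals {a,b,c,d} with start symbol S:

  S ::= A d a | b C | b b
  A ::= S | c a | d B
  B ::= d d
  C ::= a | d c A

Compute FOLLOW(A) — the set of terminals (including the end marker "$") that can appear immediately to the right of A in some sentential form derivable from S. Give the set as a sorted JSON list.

Compute FIRST by fixpoint:
iter 1:
  A via A→c a: +{c}
  A via A→d B: +{d}
  B via B→d d: +{d}
  C via C→a: +{a}
  C via C→d c A: +{d}
  S via S→A d a: +{c,d}
  S via S→b C: +{b}
  FIRST[S]={b,c,d}  FIRST[A]={c,d}  FIRST[B]={d}  FIRST[C]={a,d}
iter 2:
  A via A→S: +{b}
  FIRST[S]={b,c,d}  FIRST[A]={b,c,d}  FIRST[B]={d}  FIRST[C]={a,d}
iter 3: (no change)
  FIRST[S]={b,c,d}  FIRST[A]={b,c,d}  FIRST[B]={d}  FIRST[C]={a,d}

Compute FOLLOW by fixpoint:
FOLLOW(S) := {$}
iter 1:
  S→A d a: FOLLOW(A) ⊇ FIRST(d) = {d}; new: +{d}
  S→b C: FOLLOW(C) ⊇ FOLLOW(S) ⊇ {$}; new: +{$}
  FOLLOW[S]={$}  FOLLOW[A]={d}  FOLLOW[B]={}  FOLLOW[C]={$}
iter 2:
  A→S: FOLLOW(S) ⊇ FOLLOW(A) ⊇ {d}; new: +{d}
  A→d B: FOLLOW(B) ⊇ FOLLOW(A) ⊇ {d}; new: +{d}
  C→d c A: FOLLOW(A) ⊇ FOLLOW(C) ⊇ {$}; new: +{$}
  S→b C: FOLLOW(C) ⊇ FOLLOW(S) ⊇ {$,d}; new: +{d}
  FOLLOW[S]={$,d}  FOLLOW[A]={$,d}  FOLLOW[B]={d}  FOLLOW[C]={$,d}
iter 3:
  A→d B: FOLLOW(B) ⊇ FOLLOW(A) ⊇ {$,d}; new: +{$}
  FOLLOW[S]={$,d}  FOLLOW[A]={$,d}  FOLLOW[B]={$,d}  FOLLOW[C]={$,d}
iter 4: done
  FOLLOW[S]={$,d}  FOLLOW[A]={$,d}  FOLLOW[B]={$,d}  FOLLOW[C]={$,d}

FOLLOW(A) = ["$", "d"]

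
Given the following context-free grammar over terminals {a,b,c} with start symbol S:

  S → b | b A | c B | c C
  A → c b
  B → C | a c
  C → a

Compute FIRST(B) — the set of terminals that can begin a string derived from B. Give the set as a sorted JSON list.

Compute FIRST by fixpoint:
iter 1:
  A via A→c b: +{c}
  B via B→a c: +{a}
  C via C→a: +{a}
  S via S→b: +{b}
  S via S→c B: +{c}
  FIRST(S)={b,c}  FIRST(A)={c}  FIRST(B)={a}  FIRST(C)={a}
iter 2: — fixpoint
  FIRST(S)={b,c}  FIRST(A)={c}  FIRST(B)={a}  FIRST(C)={a}

FIRST(B) = ["a"]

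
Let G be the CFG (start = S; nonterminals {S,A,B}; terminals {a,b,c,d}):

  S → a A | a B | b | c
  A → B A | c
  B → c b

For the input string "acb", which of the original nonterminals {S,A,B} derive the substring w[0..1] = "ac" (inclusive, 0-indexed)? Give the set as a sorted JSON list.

CNF form of G:
  S -> T2 A | T2 B | b | c
  A -> B A | c
  B -> T0 T1
  T0 -> c
  T1 -> b
  T2 -> a

CYK table (by increasing span), restricted to cells inside w[0..1]:
  cell(0,0) a: {T2}  orig:{}
  cell(1,1) c: {A,S,T0}  orig:{A,S}
  cell(0,1) ac: {S}

Original NTs in T[0,1] deriving "ac": ["S"]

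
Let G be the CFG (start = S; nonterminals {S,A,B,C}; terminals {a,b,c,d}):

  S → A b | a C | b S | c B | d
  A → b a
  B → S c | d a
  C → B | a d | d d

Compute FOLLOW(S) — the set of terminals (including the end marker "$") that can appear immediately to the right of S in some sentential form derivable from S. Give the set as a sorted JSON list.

Compute FIRST by fixpoint:
pass 1:
  A via A→b a: +{b}
  B via B→d a: +{d}
  C via C→B: +{d}
  C via C→a d: +{a}
  S via S→A b: +{b}
  S via S→a C: +{a}
  S via S→c B: +{c}
  S via S→d: +{d}
  FIRST(S)={a,b,c,d}  FIRST(A)={b}  FIRST(B)={d}  FIRST(C)={a,d}
pass 2:
  B via B→S c: +{a,b,c}
  C via C→B: +{b,c}
  FIRST(S)={a,b,c,d}  FIRST(A)={b}  FIRST(B)={a,b,c,d}  FIRST(C)={a,b,c,d}
pass 3: (stable)
  FIRST(S)={a,b,c,d}  FIRST(A)={b}  FIRST(B)={a,b,c,d}  FIRST(C)={a,b,c,d}

Compute FOLLOW by fixpoint:
FOLLOW(S) := {$}
pass 1:
  B→S c: FOLLOW(S) ⊇ FIRST(c) = {c}; new: +{c}
  S→A b: FOLLOW(A) ⊇ FIRST(b) = {b}; new: +{b}
  S→a C: FOLLOW(C) ⊇ FOLLOW(S) ⊇ {$,c}; new: +{$,c}
  S→c B: FOLLOW(B) ⊇ FOLLOW(S) ⊇ {$,c}; new: +{$,c}
  FOLLOW[S]={$,c}  FOLLOW[A]={b}  FOLLOW[B]={$,c}  FOLLOW[C]={$,c}
pass 2: (stable)
  FOLLOW[S]={$,c}  FOLLOW[A]={b}  FOLLOW[B]={$,c}  FOLLOW[C]={$,c}

FOLLOW(S) = ["$", "c"]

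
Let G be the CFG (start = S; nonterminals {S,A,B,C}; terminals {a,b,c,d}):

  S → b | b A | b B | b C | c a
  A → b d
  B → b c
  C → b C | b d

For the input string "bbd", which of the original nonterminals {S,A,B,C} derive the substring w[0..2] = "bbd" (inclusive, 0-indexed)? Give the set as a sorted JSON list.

Convert to CNF:
  S -> T0 A | T0 B | T0 C | T2 T3 | b
  A -> T0 T1
  B -> T0 T2
  C -> T0 C | T0 T1
  T0 -> b
  T1 -> d
  T2 -> c
  T3 -> a

CYK table (by increasing span) — only the sub-triangle for w[0..2]:
  T[0,0] 'b' = {S,T0}  orig:{S}
  T[1,1] 'b' = {S,T0}  orig:{S}
  T[2,2] 'd' = {T1}  orig:{}
  T[0,1] 'bb' = ∅
  T[1,2] 'bd' = {A,C}
  T[0,2] 'bbd' = {C,S}

Original NTs in T[0,2] deriving "bbd": ["C", "S"]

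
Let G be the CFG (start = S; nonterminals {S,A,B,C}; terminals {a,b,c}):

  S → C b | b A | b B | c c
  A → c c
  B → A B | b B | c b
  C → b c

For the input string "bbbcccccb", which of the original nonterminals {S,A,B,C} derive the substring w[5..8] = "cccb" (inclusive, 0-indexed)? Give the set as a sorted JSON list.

Convert to CNF:
  S -> C T1 | T0 T0 | T1 A | T1 B
  A -> T0 T0
  B -> A B | T0 T1 | T1 B
  C -> T1 T0
  T0 -> c
  T1 -> b

CYK fill, restricted to cells inside w[5..8]:
  T[5,5] 'c' = {T0}  orig:{}
  T[6,6] 'c' = {T0}  orig:{}
  T[7,7] 'c' = {T0}  orig:{}
  T[8,8] 'b' = {T1}  orig:{}
  T[5,6] 'cc' = {A,S}
  T[6,7] 'cc' = {A,S}
  T[7,8] 'cb' = {B}
  T[5,7] 'ccc' = ∅
  T[6,8] 'ccb' = ∅
  T[5,8] 'cccb' = {B}

Original NTs in T[5,8] deriving "cccb": ["B"]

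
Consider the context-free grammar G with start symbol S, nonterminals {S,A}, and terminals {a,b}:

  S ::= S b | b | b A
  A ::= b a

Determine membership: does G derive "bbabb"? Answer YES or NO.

Convert to CNF:
  S -> S T0 | T0 A | b
  A -> T0 T1
  T0 -> b
  T1 -> a

CYK fill:
  T[0,0] 'b' = {S,T0}  orig:{S}
  T[1,1] 'b' = {S,T0}  orig:{S}
  T[2,2] 'a' = {T1}  orig:{}
  T[3,3] 'b' = {S,T0}  orig:{S}
  T[4,4] 'b' = {S,T0}  orig:{S}
  T[0,1] 'bb' = {S}
  T[1,2] 'ba' = {A}
  T[2,3] 'ab' = ∅
  T[3,4] 'bb' = {S}
  T[0,2] 'bba' = {S}
  T[1,3] 'bab' = ∅
  T[2,4] 'abb' = ∅
  T[0,3] 'bbab' = {S}
  T[1,4] 'babb' = ∅
  T[0,4] 'bbabb' = {S}

S ∈ T[0,4] ⇒ YES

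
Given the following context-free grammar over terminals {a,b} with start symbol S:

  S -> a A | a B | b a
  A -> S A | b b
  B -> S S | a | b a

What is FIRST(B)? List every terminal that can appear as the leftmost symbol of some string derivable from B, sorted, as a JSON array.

FIRST iteration:
pass 1:
  A via A→b b: +{b}
  B via B→a: +{a}
  B via B→b a: +{b}
  S via S→a A: +{a}
  S via S→b a: +{b}
  S: {a,b}  A: {b}  B: {a,b}
pass 2:
  A via A→S A: +{a}
  S: {a,b}  A: {a,b}  B: {a,b}
pass 3: (stable)
  S: {a,b}  A: {a,b}  B: {a,b}

FIRST(B) = ["a", "b"]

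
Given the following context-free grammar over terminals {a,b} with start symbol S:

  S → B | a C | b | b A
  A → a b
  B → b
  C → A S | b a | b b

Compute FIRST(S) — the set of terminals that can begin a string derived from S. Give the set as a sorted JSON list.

Compute FIRST by fixpoint:
pass 1:
  A via A→a b: +{a}
  B via B→b: +{b}
  C via C→A S: +{a}
  C via C→b a: +{b}
  S via S→B: +{b}
  S via S→a C: +{a}
  FIRST(S)={a,b}  FIRST(A)={a}  FIRST(B)={b}  FIRST(C)={a,b}
pass 2: — fixpoint
  FIRST(S)={a,b}  FIRST(A)={a}  FIRST(B)={b}  FIRST(C)={a,b}

FIRST(S) = ["a", "b"]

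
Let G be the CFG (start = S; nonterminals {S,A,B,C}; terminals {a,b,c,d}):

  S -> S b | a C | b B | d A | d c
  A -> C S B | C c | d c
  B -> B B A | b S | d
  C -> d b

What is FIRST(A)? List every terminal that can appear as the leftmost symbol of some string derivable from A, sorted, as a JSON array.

FIRST sets, iterate to fixpoint:
pass 1:
  A via A→d c: +{d}
  B via B→b S: +{b}
  B via B→d: +{d}
  C via C→d b: +{d}
  S via S→a C: +{a}
  S via S→b B: +{b}
  S via S→d A: +{d}
  S: {a,b,d}  A: {d}  B: {b,d}  C: {d}
pass 2: done
  S: {a,b,d}  A: {d}  B: {b,d}  C: {d}

FIRST(A) = ["d"]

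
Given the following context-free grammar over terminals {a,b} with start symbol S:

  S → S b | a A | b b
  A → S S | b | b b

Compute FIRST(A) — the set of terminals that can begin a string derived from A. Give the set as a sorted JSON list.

FIRST sets, iterate to fixpoint:
[1]
  A via A→b: +{b}
  S via S→a A: +{a}
  S via S→b b: +{b}
  S: {a,b}  A: {b}
[2]
  A via A→S S: +{a}
  S: {a,b}  A: {a,b}
[3] done
  S: {a,b}  A: {a,b}

FIRST(A) = ["a", "b"]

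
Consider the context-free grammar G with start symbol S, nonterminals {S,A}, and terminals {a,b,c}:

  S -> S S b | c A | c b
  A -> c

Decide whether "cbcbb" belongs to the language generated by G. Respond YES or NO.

CNF form of G:
  S -> S X2 | T1 A | T1 T0
  A -> c
  T0 -> b
  T1 -> c
  X2 -> S T0

CYK fill:
  T[0,0] 'c' = {A,T1}  orig:{A}
  T[1,1] 'b' = {T0}  orig:{}
  T[2,2] 'c' = {A,T1}  orig:{A}
  T[3,3] 'b' = {T0}  orig:{}
  T[4,4] 'b' = {T0}  orig:{}
  T[0,1] 'cb' = {S}
  T[1,2] 'bc' = ∅
  T[2,3] 'cb' = {S}
  T[3,4] 'bb' = ∅
  T[0,2] 'cbc' = ∅
  T[1,3] 'bcb' = ∅
  T[2,4] 'cbb' = {X2}  orig:{}
  T[0,3] 'cbcb' = ∅
  T[1,4] 'bcbb' = ∅
  T[0,4] 'cbcbb' = {S}

S ∈ T[0,4] ⇒ YES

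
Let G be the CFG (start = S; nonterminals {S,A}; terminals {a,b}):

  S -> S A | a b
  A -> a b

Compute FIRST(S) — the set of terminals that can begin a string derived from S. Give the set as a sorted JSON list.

FIRST iteration:
iter 1:
  A via A→a b: +{a}
  S via S→a b: +{a}
  S: {a}  A: {a}
iter 2: done
  S: {a}  A: {a}

FIRST(S) = ["a"]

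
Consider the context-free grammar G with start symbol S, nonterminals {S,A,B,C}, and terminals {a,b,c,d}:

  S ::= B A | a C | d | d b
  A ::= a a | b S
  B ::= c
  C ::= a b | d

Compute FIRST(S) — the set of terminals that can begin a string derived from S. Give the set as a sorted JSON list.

Compute FIRST by fixpoint:
[1]
  A via A→a a: +{a}
  A via A→b S: +{b}
  B via B→c: +{c}
  C via C→a b: +{a}
  C via C→d: +{d}
  S via S→B A: +{c}
  S via S→a C: +{a}
  S via S→d: +{d}
  FIRST(S)={a,c,d}  FIRST(A)={a,b}  FIRST(B)={c}  FIRST(C)={a,d}
[2] done
  FIRST(S)={a,c,d}  FIRST(A)={a,b}  FIRST(B)={c}  FIRST(C)={a,d}

FIRST(S) = ["a", "c", "d"]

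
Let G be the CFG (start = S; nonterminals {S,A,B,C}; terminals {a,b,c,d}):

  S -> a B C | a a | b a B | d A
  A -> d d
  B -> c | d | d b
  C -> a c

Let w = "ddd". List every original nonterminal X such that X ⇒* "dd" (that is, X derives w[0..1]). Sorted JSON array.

Convert to CNF:
  S -> T0 A | T1 X5 | T2 T2 | T2 X4
  A -> T0 T0
  B -> T0 T1 | c | d
  C -> T2 T3
  T0 -> d
  T1 -> b
  T2 -> a
  T3 -> c
  X4 -> B C
  X5 -> T2 B

CYK table (by increasing span) — only the sub-triangle for w[0..1]:
  cell(0,0) d: {B,T0}  orig:{B}
  cell(1,1) d: {B,T0}  orig:{B}
  cell(0,1) dd: {A}

Original NTs in T[0,1] deriving "dd": ["A"]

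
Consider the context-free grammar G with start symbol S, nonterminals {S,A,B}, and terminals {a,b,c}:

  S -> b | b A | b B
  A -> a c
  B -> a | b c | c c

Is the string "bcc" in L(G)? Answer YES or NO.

Convert to CNF:
  S -> T2 A | T2 B | b
  A -> T0 T1
  B -> T1 T1 | T2 T1 | a
  T0 -> a
  T1 -> c
  T2 -> b

CYK table (by increasing span):
  [0..0]={S,T2}  "b"  orig:{S}
  [1..1]={T1}  "c"  orig:{}
  [2..2]={T1}  "c"  orig:{}
  [0..1]={B}  "bc"
  [1..2]={B}  "cc"
  [0..2]={S}  "bcc"

S ∈ T[0,2] ⇒ YES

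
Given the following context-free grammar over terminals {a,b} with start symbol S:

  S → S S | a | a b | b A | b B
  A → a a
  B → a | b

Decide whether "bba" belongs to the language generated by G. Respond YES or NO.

CNF form of G:
  S -> S S | T0 T1 | T1 A | T1 B | a
  A -> T0 T0
  B -> a | b
  T0 -> a
  T1 -> b

CYK table (by increasing span):
  T[0,0] 'b' = {B,T1}  orig:{B}
  T[1,1] 'b' = {B,T1}  orig:{B}
  T[2,2] 'a' = {B,S,T0}  orig:{B,S}
  T[0,1] 'bb' = {S}
  T[1,2] 'ba' = {S}
  T[0,2] 'bba' = {S}

S ∈ T[0,2] ⇒ YES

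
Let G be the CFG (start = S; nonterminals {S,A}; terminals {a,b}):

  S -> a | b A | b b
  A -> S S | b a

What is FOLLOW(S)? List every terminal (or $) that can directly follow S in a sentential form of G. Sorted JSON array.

Compute FIRST by fixpoint:
[1]
  A via A→b a: +{b}
  S via S→a: +{a}
  S via S→b A: +{b}
  FIRST(S)={a,b}  FIRST(A)={b}
[2]
  A via A→S S: +{a}
  FIRST(S)={a,b}  FIRST(A)={a,b}
[3] done
  FIRST(S)={a,b}  FIRST(A)={a,b}

FOLLOW iteration:
FOLLOW(S) := {$}
[1]
  A→S S: FOLLOW(S) ⊇ FIRST(S) = {a,b}; new: +{a,b}
  S→b A: FOLLOW(A) ⊇ FOLLOW(S) ⊇ {$,a,b}; new: +{$,a,b}
  FOLLOW[S]={$,a,b}  FOLLOW[A]={$,a,b}
[2] — fixpoint
  FOLLOW[S]={$,a,b}  FOLLOW[A]={$,a,b}

FOLLOW(S) = ["$", "a", "b"]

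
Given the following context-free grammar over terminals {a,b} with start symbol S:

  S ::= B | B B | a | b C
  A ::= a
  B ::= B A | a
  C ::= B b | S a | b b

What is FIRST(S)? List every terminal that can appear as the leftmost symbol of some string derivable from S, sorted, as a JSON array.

FIRST sets, iterate to fixpoint:
pass 1:
  A via A→a: +{a}
  B via B→a: +{a}
  C via C→B b: +{a}
  C via C→b b: +{b}
  S via S→B: +{a}
  S via S→b C: +{b}
  FIRST(S)={a,b}  FIRST(A)={a}  FIRST(B)={a}  FIRST(C)={a,b}
pass 2: done
  FIRST(S)={a,b}  FIRST(A)={a}  FIRST(B)={a}  FIRST(C)={a,b}

FIRST(S) = ["a", "b"]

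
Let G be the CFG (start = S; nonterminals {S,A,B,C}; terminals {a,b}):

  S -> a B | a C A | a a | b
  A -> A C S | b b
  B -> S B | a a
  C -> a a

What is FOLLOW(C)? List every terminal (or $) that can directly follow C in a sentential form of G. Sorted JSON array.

FIRST iteration:
round 1:
  A via A→b b: +{b}
  B via B→a a: +{a}
  C via C→a a: +{a}
  S via S→a B: +{a}
  S via S→b: +{b}
  S: {a,b}  A: {b}  B: {a}  C: {a}
round 2:
  B via B→S B: +{b}
  S: {a,b}  A: {b}  B: {a,b}  C: {a}
round 3: — fixpoint
  S: {a,b}  A: {b}  B: {a,b}  C: {a}

FOLLOW iteration:
FOLLOW(S) := {$}
[1]
  A→A C S: FOLLOW(A) ⊇ FIRST(C) = {a}; new: +{a}
  A→A C S: FOLLOW(C) ⊇ FIRST(S) = {a,b}; new: +{a,b}
  A→A C S: FOLLOW(S) ⊇ FOLLOW(A) ⊇ {a}; new: +{a}
  B→S B: FOLLOW(S) ⊇ FIRST(B) = {a,b}; new: +{b}
  S→a B: FOLLOW(B) ⊇ FOLLOW(S) ⊇ {$,a,b}; new: +{$,a,b}
  S→a C A: FOLLOW(A) ⊇ FOLLOW(S) ⊇ {$,a,b}; new: +{$,b}
  FOLLOW[S]={$,a,b}  FOLLOW[A]={$,a,b}  FOLLOW[B]={$,a,b}  FOLLOW[C]={a,b}
[2] — fixpoint
  FOLLOW[S]={$,a,b}  FOLLOW[A]={$,a,b}  FOLLOW[B]={$,a,b}  FOLLOW[C]={a,b}

FOLLOW(C) = ["a", "b"]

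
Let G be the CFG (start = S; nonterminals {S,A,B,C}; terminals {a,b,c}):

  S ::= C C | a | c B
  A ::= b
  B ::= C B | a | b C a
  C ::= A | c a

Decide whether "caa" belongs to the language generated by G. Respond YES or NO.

Convert to CNF:
  S -> C C | T2 B | a
  A -> b
  B -> C B | T0 X3 | a
  C -> T2 T1 | b
  T0 -> b
  T1 -> a
  T2 -> c
  X3 -> C T1

CYK fill:
  T[0,0] 'c' = {T2}  orig:{}
  T[1,1] 'a' = {B,S,T1}  orig:{B,S}
  T[2,2] 'a' = {B,S,T1}  orig:{B,S}
  T[0,1] 'ca' = {C,S}
  T[1,2] 'aa' = ∅
  T[0,2] 'caa' = {B,X3}  orig:{B}

S ∉ T[0,2] ⇒ NO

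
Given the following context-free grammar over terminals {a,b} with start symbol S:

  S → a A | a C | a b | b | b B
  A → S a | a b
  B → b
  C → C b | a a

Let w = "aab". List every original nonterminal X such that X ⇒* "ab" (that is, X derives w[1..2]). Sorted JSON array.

CNF form of G:
  S -> T0 A | T0 C | T0 T1 | T1 B | b
  A -> S T0 | T0 T1
  B -> b
  C -> C T1 | T0 T0
  T0 -> a
  T1 -> b

CYK table (by increasing span) (cells [i..j] with 1 ≤ i ≤ j ≤ 2 only):
  [1..1]={T0}  "a"  orig:{}
  [2..2]={B,S,T1}  "b"  orig:{B,S}
  [1..2]={A,S}  "ab"

Original NTs in T[1,2] deriving "ab": ["A", "S"]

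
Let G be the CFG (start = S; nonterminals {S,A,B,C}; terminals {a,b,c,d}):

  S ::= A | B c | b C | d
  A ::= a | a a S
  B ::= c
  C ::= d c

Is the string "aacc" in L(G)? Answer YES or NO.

CNF form of G:
  S -> B T2 | T0 X5 | T3 C | a | d
  A -> T0 X4 | a
  B -> c
  C -> T1 T2
  T0 -> a
  T1 -> d
  T2 -> c
  T3 -> b
  X4 -> T0 S
  X5 -> T0 S

CYK fill:
  cell(0,0) a: {A,S,T0}  orig:{A,S}
  cell(1,1) a: {A,S,T0}  orig:{A,S}
  cell(2,2) c: {B,T2}  orig:{B}
  cell(3,3) c: {B,T2}  orig:{B}
  cell(0,1) aa: {X4,X5}  orig:{}
  cell(1,2) ac: ∅
  cell(2,3) cc: {S}
  cell(0,2) aac: ∅
  cell(1,3) acc: {X4,X5}  orig:{}
  cell(0,3) aacc: {A,S}

S ∈ T[0,3] ⇒ YES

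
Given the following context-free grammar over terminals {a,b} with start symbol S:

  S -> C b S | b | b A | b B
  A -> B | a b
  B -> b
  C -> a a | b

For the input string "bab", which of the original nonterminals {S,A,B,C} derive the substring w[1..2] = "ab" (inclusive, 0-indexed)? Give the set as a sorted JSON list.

Convert to CNF:
  S -> C X2 | T1 A | T1 B | b
  A -> T0 T1 | b
  B -> b
  C -> T0 T0 | b
  T0 -> a
  T1 -> b
  X2 -> T1 S

CYK fill — only the sub-triangle for w[1..2]:
  T[1,1] 'a' = {T0}  orig:{}
  T[2,2] 'b' = {A,B,C,S,T1}  orig:{A,B,C,S}
  T[1,2] 'ab' = {A}

Original NTs in T[1,2] deriving "ab": ["A"]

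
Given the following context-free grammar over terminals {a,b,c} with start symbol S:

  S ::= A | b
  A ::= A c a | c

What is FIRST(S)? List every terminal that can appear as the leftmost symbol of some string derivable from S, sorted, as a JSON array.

FIRST iteration:
iter 1:
  A via A→c: +{c}
  S via S→A: +{c}
  S via S→b: +{b}
  FIRST[S]={b,c}  FIRST[A]={c}
iter 2: (no change)
  FIRST[S]={b,c}  FIRST[A]={c}

FIRST(S) = ["b", "c"]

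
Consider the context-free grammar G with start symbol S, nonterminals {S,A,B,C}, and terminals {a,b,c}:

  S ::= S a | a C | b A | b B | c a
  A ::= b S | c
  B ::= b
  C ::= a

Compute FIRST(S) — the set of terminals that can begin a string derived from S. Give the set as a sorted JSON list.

FIRST sets, iterate to fixpoint:
[1]
  A via A→b S: +{b}
  A via A→c: +{c}
  B via B→b: +{b}
  C via C→a: +{a}
  S via S→a C: +{a}
  S via S→b A: +{b}
  S via S→c a: +{c}
  FIRST[S]={a,b,c}  FIRST[A]={b,c}  FIRST[B]={b}  FIRST[C]={a}
[2] (no change)
  FIRST[S]={a,b,c}  FIRST[A]={b,c}  FIRST[B]={b}  FIRST[C]={a}

FIRST(S) = ["a", "b", "c"]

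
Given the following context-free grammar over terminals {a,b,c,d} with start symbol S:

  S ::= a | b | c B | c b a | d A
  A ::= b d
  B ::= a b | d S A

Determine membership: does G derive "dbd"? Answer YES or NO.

Convert to CNF:
  S -> T1 A | T3 B | T3 X5 | a | b
  A -> T0 T1
  B -> T1 X4 | T2 T0
  T0 -> b
  T1 -> d
  T2 -> a
  T3 -> c
  X4 -> S A
  X5 -> T0 T2

Fill CYK table bottom-up:
  T[0,0] 'd' = {T1}  orig:{}
  T[1,1] 'b' = {S,T0}  orig:{S}
  T[2,2] 'd' = {T1}  orig:{}
  T[0,1] 'db' = ∅
  T[1,2] 'bd' = {A}
  T[0,2] 'dbd' = {S}

S ∈ T[0,2] ⇒ YES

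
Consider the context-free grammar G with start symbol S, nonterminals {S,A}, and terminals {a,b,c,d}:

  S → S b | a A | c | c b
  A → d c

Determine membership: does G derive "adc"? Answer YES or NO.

Convert to CNF:
  S -> S T2 | T1 T2 | T3 A | c
  A -> T0 T1
  T0 -> d
  T1 -> c
  T2 -> b
  T3 -> a

Fill CYK table bottom-up:
  cell(0,0) a: {T3}  orig:{}
  cell(1,1) d: {T0}  orig:{}
  cell(2,2) c: {S,T1}  orig:{S}
  cell(0,1) ad: ∅
  cell(1,2) dc: {A}
  cell(0,2) adc: {S}

S ∈ T[0,2] ⇒ YES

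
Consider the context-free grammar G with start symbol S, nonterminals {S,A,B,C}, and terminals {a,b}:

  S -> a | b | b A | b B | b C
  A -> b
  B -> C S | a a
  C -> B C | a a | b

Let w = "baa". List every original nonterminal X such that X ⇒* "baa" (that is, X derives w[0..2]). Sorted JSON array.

Convert to CNF:
  S -> T1 A | T1 B | T1 C | a | b
  A -> b
  B -> C S | T0 T0
  C -> B C | T0 T0 | b
  T0 -> a
  T1 -> b

CYK fill (cells [i..j] with 0 ≤ i ≤ j ≤ 2 only):
  T[0,0] 'b' = {A,C,S,T1}  orig:{A,C,S}
  T[1,1] 'a' = {S,T0}  orig:{S}
  T[2,2] 'a' = {S,T0}  orig:{S}
  T[0,1] 'ba' = {B}
  T[1,2] 'aa' = {B,C}
  T[0,2] 'baa' = {S}

Original NTs in T[0,2] deriving "baa": ["S"]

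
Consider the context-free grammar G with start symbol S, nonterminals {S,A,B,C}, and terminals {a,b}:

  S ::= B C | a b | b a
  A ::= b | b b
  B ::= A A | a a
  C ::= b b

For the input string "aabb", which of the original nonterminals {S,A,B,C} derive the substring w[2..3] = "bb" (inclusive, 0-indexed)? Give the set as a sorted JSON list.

Convert to CNF:
  S -> B C | T0 T1 | T1 T0
  A -> T0 T0 | b
  B -> A A | T1 T1
  C -> T0 T0
  T0 -> b
  T1 -> a

CYK table (by increasing span) — only the sub-triangle for w[2..3]:
  T[2,2] 'b' = {A,T0}  orig:{A}
  T[3,3] 'b' = {A,T0}  orig:{A}
  T[2,3] 'bb' = {A,B,C}

Original NTs in T[2,3] deriving "bb": ["A", "B", "C"]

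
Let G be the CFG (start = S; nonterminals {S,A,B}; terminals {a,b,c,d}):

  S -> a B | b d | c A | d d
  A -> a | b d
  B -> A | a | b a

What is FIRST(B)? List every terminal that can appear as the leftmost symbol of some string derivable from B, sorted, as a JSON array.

FIRST sets, iterate to fixpoint:
pass 1:
  A via A→a: +{a}
  A via A→b d: +{b}
  B via B→A: +{a,b}
  S via S→a B: +{a}
  S via S→b d: +{b}
  S via S→c A: +{c}
  S via S→d d: +{d}
  FIRST(S)={a,b,c,d}  FIRST(A)={a,b}  FIRST(B)={a,b}
pass 2: (stable)
  FIRST(S)={a,b,c,d}  FIRST(A)={a,b}  FIRST(B)={a,b}

FIRST(B) = ["a", "b"]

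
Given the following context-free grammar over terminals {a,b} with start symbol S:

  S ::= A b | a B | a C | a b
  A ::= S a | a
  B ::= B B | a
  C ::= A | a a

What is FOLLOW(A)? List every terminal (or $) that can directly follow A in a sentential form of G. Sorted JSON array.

FIRST iteration:
pass 1:
  A via A→a: +{a}
  B via B→a: +{a}
  C via C→A: +{a}
  S via S→A b: +{a}
  S: {a}  A: {a}  B: {a}  C: {a}
pass 2: done
  S: {a}  A: {a}  B: {a}  C: {a}

Compute FOLLOW by fixpoint:
seed FOLLOW(S) with $
pass 1:
  A→S a: FOLLOW(S) ⊇ FIRST(a) = {a}; new: +{a}
  B→B B: FOLLOW(B) ⊇ FIRST(B) = {a}; new: +{a}
  S→A b: FOLLOW(A) ⊇ FIRST(b) = {b}; new: +{b}
  S→a B: FOLLOW(B) ⊇ FOLLOW(S) ⊇ {$,a}; new: +{$}
  S→a C: FOLLOW(C) ⊇ FOLLOW(S) ⊇ {$,a}; new: +{$,a}
  S: {$,a}  A: {b}  B: {$,a}  C: {$,a}
pass 2:
  C→A: FOLLOW(A) ⊇ FOLLOW(C) ⊇ {$,a}; new: +{$,a}
  S: {$,a}  A: {$,a,b}  B: {$,a}  C: {$,a}
pass 3: — fixpoint
  S: {$,a}  A: {$,a,b}  B: {$,a}  C: {$,a}

FOLLOW(A) = ["$", "a", "b"]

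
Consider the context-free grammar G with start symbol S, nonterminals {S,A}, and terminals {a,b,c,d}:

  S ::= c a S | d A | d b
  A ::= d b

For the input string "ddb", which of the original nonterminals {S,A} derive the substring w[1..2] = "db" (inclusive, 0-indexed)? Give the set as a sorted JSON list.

CNF form of G:
  S -> T0 A | T0 T1 | T2 X4
  A -> T0 T1
  T0 -> d
  T1 -> b
  T2 -> c
  T3 -> a
  X4 -> T3 S

CYK fill, restricted to cells inside w[1..2]:
  [1..1]={T0}  "d"  orig:{}
  [2..2]={T1}  "b"  orig:{}
  [1..2]={A,S}  "db"

Original NTs in T[1,2] deriving "db": ["A", "S"]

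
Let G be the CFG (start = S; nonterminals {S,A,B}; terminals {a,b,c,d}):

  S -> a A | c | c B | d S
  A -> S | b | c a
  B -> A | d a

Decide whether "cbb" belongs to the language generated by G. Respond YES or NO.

Convert to CNF:
  S -> T0 A | T1 B | T2 S | c
  A -> T0 A | T1 B | T1 T0 | T2 S | b | c
  B -> T0 A | T1 B | T1 T0 | T2 S | T2 T0 | b | c
  T0 -> a
  T1 -> c
  T2 -> d

CYK fill:
  cell(0,0) c: {A,B,S,T1}  orig:{A,B,S}
  cell(1,1) b: {A,B}
  cell(2,2) b: {A,B}
  cell(0,1) cb: {A,B,S}
  cell(1,2) bb: ∅
  cell(0,2) cbb: ∅

S ∉ T[0,2] ⇒ NO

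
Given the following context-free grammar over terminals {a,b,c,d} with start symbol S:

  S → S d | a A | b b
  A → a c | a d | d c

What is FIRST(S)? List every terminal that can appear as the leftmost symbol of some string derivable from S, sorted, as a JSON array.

FIRST sets, iterate to fixpoint:
iter 1:
  A via A→a c: +{a}
  A via A→d c: +{d}
  S via S→a A: +{a}
  S via S→b b: +{b}
  S: {a,b}  A: {a,d}
iter 2: (stable)
  S: {a,b}  A: {a,d}

FIRST(S) = ["a", "b"]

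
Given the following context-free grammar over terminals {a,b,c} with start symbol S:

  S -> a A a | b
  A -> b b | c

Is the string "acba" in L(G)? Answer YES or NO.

Convert to CNF:
  S -> T1 X2 | b
  A -> T0 T0 | c
  T0 -> b
  T1 -> a
  X2 -> A T1

CYK fill:
  [0..0]={T1}  "a"  orig:{}
  [1..1]={A}  "c"
  [2..2]={S,T0}  "b"  orig:{S}
  [3..3]={T1}  "a"  orig:{}
  [0..1]=∅  "ac"
  [1..2]=∅  "cb"
  [2..3]=∅  "ba"
  [0..2]=∅  "acb"
  [1..3]=∅  "cba"
  [0..3]=∅  "acba"

S ∉ T[0,3] ⇒ NO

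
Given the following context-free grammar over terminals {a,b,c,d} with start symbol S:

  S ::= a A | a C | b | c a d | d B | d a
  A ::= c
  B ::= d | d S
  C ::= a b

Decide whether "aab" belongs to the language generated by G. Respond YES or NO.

Convert to CNF:
  S -> T0 B | T0 T1 | T1 A | T1 C | T3 X4 | b
  A -> c
  B -> T0 S | d
  C -> T1 T2
  T0 -> d
  T1 -> a
  T2 -> b
  T3 -> c
  X4 -> T1 T0

CYK fill:
  [0..0]={T1}  "a"  orig:{}
  [1..1]={T1}  "a"  orig:{}
  [2..2]={S,T2}  "b"  orig:{S}
  [0..1]=∅  "aa"
  [1..2]={C}  "ab"
  [0..2]={S}  "aab"

S ∈ T[0,2] ⇒ YES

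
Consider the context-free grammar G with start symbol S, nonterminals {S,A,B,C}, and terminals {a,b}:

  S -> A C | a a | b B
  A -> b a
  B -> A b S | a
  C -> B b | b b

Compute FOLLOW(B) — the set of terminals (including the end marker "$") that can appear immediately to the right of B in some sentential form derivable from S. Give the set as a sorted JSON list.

FIRST iteration:
[1]
  A via A→b a: +{b}
  B via B→A b S: +{b}
  B via B→a: +{a}
  C via C→B b: +{a,b}
  S via S→A C: +{b}
  S via S→a a: +{a}
  FIRST(S)={a,b}  FIRST(A)={b}  FIRST(B)={a,b}  FIRST(C)={a,b}
[2] (stable)
  FIRST(S)={a,b}  FIRST(A)={b}  FIRST(B)={a,b}  FIRST(C)={a,b}

Compute FOLLOW by fixpoint:
seed FOLLOW(S) with $
pass 1:
  B→A b S: FOLLOW(A) ⊇ FIRST(b) = {b}; new: +{b}
  C→B b: FOLLOW(B) ⊇ FIRST(b) = {b}; new: +{b}
  S→A C: FOLLOW(A) ⊇ FIRST(C) = {a,b}; new: +{a}
  S→A C: FOLLOW(C) ⊇ FOLLOW(S) ⊇ {$}; new: +{$}
  S→b B: FOLLOW(B) ⊇ FOLLOW(S) ⊇ {$}; new: +{$}
  FOLLOW[S]={$}  FOLLOW[A]={a,b}  FOLLOW[B]={$,b}  FOLLOW[C]={$}
pass 2:
  B→A b S: FOLLOW(S) ⊇ FOLLOW(B) ⊇ {$,b}; new: +{b}
  S→A C: FOLLOW(C) ⊇ FOLLOW(S) ⊇ {$,b}; new: +{b}
  FOLLOW[S]={$,b}  FOLLOW[A]={a,b}  FOLLOW[B]={$,b}  FOLLOW[C]={$,b}
pass 3: (no change)
  FOLLOW[S]={$,b}  FOLLOW[A]={a,b}  FOLLOW[B]={$,b}  FOLLOW[C]={$,b}

FOLLOW(B) = ["$", "b"]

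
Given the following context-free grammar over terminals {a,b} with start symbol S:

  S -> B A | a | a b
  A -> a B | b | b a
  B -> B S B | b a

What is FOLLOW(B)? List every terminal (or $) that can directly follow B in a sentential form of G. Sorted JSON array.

FIRST iteration:
round 1:
  A via A→a B: +{a}
  A via A→b: +{b}
  B via B→b a: +{b}
  S via S→B A: +{b}
  S via S→a: +{a}
  FIRST[S]={a,b}  FIRST[A]={a,b}  FIRST[B]={b}
round 2: — fixpoint
  FIRST[S]={a,b}  FIRST[A]={a,b}  FIRST[B]={b}

FOLLOW iteration:
FOLLOW(S) := {$}
round 1:
  B→B S B: FOLLOW(B) ⊇ FIRST(S) = {a,b}; new: +{a,b}
  B→B S B: FOLLOW(S) ⊇ FIRST(B) = {b}; new: +{b}
  S→B A: FOLLOW(A) ⊇ FOLLOW(S) ⊇ {$,b}; new: +{$,b}
  FOLLOW[S]={$,b}  FOLLOW[A]={$,b}  FOLLOW[B]={a,b}
round 2:
  A→a B: FOLLOW(B) ⊇ FOLLOW(A) ⊇ {$,b}; new: +{$}
  FOLLOW[S]={$,b}  FOLLOW[A]={$,b}  FOLLOW[B]={$,a,b}
round 3: done
  FOLLOW[S]={$,b}  FOLLOW[A]={$,b}  FOLLOW[B]={$,a,b}

FOLLOW(B) = ["$", "a", "b"]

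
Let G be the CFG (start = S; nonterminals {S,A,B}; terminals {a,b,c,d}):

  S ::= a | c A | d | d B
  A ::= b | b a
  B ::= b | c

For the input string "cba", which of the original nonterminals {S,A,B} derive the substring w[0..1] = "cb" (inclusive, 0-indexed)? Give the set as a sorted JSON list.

CNF form of G:
  S -> T2 A | T3 B | a | d
  A -> T0 T1 | b
  B -> b | c
  T0 -> b
  T1 -> a
  T2 -> c
  T3 -> d

CYK fill, restricted to cells inside w[0..1]:
  T[0,0] 'c' = {B,T2}  orig:{B}
  T[1,1] 'b' = {A,B,T0}  orig:{A,B}
  T[0,1] 'cb' = {S}

Original NTs in T[0,1] deriving "cb": ["S"]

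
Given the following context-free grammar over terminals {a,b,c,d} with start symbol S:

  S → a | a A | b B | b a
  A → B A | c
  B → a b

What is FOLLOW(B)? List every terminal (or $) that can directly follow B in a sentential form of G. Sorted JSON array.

FIRST sets, iterate to fixpoint:
iter 1:
  A via A→c: +{c}
  B via B→a b: +{a}
  S via S→a: +{a}
  S via S→b B: +{b}
  S: {a,b}  A: {c}  B: {a}
iter 2:
  A via A→B A: +{a}
  S: {a,b}  A: {a,c}  B: {a}
iter 3: — fixpoint
  S: {a,b}  A: {a,c}  B: {a}

FOLLOW iteration:
FOLLOW(S) := {$}
round 1:
  A→B A: FOLLOW(B) ⊇ FIRST(A) = {a,c}; new: +{a,c}
  S→a A: FOLLOW(A) ⊇ FOLLOW(S) ⊇ {$}; new: +{$}
  S→b B: FOLLOW(B) ⊇ FOLLOW(S) ⊇ {$}; new: +{$}
  FOLLOW(S)={$}  FOLLOW(A)={$}  FOLLOW(B)={$,a,c}
round 2: (stable)
  FOLLOW(S)={$}  FOLLOW(A)={$}  FOLLOW(B)={$,a,c}

FOLLOW(B) = ["$", "a", "c"]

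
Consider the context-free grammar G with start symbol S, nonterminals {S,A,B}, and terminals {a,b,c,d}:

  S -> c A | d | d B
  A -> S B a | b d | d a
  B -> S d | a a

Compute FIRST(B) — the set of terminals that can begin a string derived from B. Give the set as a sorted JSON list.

Compute FIRST by fixpoint:
iter 1:
  A via A→b d: +{b}
  A via A→d a: +{d}
  B via B→a a: +{a}
  S via S→c A: +{c}
  S via S→d: +{d}
  S: {c,d}  A: {b,d}  B: {a}
iter 2:
  A via A→S B a: +{c}
  B via B→S d: +{c,d}
  S: {c,d}  A: {b,c,d}  B: {a,c,d}
iter 3: (stable)
  S: {c,d}  A: {b,c,d}  B: {a,c,d}

FIRST(B) = ["a", "c", "d"]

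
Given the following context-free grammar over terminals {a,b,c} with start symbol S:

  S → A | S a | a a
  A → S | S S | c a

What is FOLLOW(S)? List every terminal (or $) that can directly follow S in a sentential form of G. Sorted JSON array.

FIRST sets, iterate to fixpoint:
round 1:
  A via A→c a: +{c}
  S via S→A: +{c}
  S via S→a a: +{a}
  S: {a,c}  A: {c}
round 2:
  A via A→S: +{a}
  S: {a,c}  A: {a,c}
round 3: (no change)
  S: {a,c}  A: {a,c}

Compute FOLLOW by fixpoint:
initialize: $ ∈ FOLLOW(S)
pass 1:
  A→S S: FOLLOW(S) ⊇ FIRST(S) = {a,c}; new: +{a,c}
  S→A: FOLLOW(A) ⊇ FOLLOW(S) ⊇ {$,a,c}; new: +{$,a,c}
  FOLLOW[S]={$,a,c}  FOLLOW[A]={$,a,c}
pass 2: done
  FOLLOW[S]={$,a,c}  FOLLOW[A]={$,a,c}

FOLLOW(S) = ["$", "a", "c"]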